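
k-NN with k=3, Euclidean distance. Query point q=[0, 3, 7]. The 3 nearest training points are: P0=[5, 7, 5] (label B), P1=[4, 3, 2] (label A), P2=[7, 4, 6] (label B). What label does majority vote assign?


d(q,P0) = 6.7082  (label B)
d(q,P1) = 6.4031  (label A)
d(q,P2) = 7.1414  (label B)
Votes: A=1, B=2
Majority → B

B


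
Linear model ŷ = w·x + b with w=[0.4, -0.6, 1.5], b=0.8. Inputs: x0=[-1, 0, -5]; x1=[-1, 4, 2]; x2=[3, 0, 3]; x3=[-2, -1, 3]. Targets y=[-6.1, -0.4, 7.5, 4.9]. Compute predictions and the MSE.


ŷ0 = (0.4)·(-1) + (-0.6)·(0) + (1.5)·(-5) + 0.8 = -7.1
ŷ1 = (0.4)·(-1) + (-0.6)·(4) + (1.5)·(2) + 0.8 = 1.0
ŷ2 = (0.4)·(3) + (-0.6)·(0) + (1.5)·(3) + 0.8 = 6.5
ŷ3 = (0.4)·(-2) + (-0.6)·(-1) + (1.5)·(3) + 0.8 = 5.1
errors² = [1.0, 1.96, 1.0, 0.04]
MSE = 4.0000/4 = 1.0

1.0


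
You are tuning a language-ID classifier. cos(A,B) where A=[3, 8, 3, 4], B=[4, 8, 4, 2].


A·B = 3·4 + 8·8 + 3·4 + 4·2 = 96
‖A‖ = √98 = 9.8995, ‖B‖ = √100 = 10
cos = 96/(√98·√100) = 96/√9800 = 0.9697

0.9697


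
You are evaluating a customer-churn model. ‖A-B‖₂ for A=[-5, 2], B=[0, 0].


d = √((-5-0)² + (2-0)²)
  = √(25 + 4)
  = √29 = 5.3852

5.3852


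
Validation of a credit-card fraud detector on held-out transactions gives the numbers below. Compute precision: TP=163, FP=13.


Precision = TP/(TP+FP)
= 163/(163+13)
= 163/176 = 92.61%

92.61%


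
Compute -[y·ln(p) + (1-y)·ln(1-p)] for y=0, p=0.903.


BCE = -[y·ln(p) + (1-y)·ln(1-p)]
= -0 - 1·ln(1-0.903)
= -ln(0.097) = 2.333

2.333


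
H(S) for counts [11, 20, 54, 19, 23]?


Probabilities: [11/127, 20/127, 54/127, 19/127, 23/127] ≈ [0.0866, 0.1575, 0.4252, 0.1496, 0.1811]
H = -((11/127)·log₂(11/127) + (20/127)·log₂(20/127) + (54/127)·log₂(54/127) + (19/127)·log₂(19/127) + (23/127)·log₂(23/127))
  = 2.1067 bits

2.1067 bits


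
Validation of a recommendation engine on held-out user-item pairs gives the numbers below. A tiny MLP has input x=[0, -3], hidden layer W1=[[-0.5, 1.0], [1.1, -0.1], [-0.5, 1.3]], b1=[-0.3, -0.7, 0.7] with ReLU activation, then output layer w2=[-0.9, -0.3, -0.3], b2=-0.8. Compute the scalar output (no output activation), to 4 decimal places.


z1[0] = (-0.5)·(0) + (1.0)·(-3) - 0.3 = -3.3
z1[1] = (1.1)·(0) + (-0.1)·(-3) - 0.7 = -0.4
z1[2] = (-0.5)·(0) + (1.3)·(-3) + 0.7 = -3.2
h = ReLU(z1) = [0.0, 0.0, 0.0]
output = (-0.9)·(0.0) + (-0.3)·(0.0) + (-0.3)·(0.0) - 0.8 = -0.8

-0.8


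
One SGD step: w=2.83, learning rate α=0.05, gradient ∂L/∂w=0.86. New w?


w_new = w - α·∇
= 2.83 - 0.05·0.86
= 2.83 - 0.043
= 2.787

2.787


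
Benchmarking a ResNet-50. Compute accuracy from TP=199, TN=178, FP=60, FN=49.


Accuracy = (TP+TN)/(TP+TN+FP+FN)
= (199+178)/(486)
= 377/486 = 77.57%

77.57%


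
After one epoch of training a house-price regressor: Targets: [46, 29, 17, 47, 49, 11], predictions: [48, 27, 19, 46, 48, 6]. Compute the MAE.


Absolute errors: |46-48|=2, |29-27|=2, |17-19|=2, |47-46|=1, |49-48|=1, |11-6|=5
Sum = 13
MAE = 13/6 = 13/6

13/6


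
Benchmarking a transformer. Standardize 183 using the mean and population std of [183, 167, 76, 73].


μ = 124.75, σ = 50.5785
z = (183 - 124.75)/50.5785 = 1.1517

1.1517


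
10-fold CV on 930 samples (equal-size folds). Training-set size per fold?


Fold size = 930/10 = 93
Training per fold = 930 - 93 = 837

837


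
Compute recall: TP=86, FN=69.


Recall = TP/(TP+FN)
= 86/(86+69)
= 86/155 = 55.48%

55.48%


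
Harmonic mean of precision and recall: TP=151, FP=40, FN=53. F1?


Precision = 151/191 = 0.7906
Recall = 151/204 = 0.7402
F1 = 2·P·R/(P+R) = 2·TP/(2·TP+FP+FN) = 302/(302+40+53) = 302/395 = 0.7646

0.7646


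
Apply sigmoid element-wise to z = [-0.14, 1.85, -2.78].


σ(-0.14) = 1/(1+e^0.14) = 0.4651
σ(1.85) = 1/(1+e^-1.85) = 0.8641
σ(-2.78) = 1/(1+e^2.78) = 0.0584
result = [0.4651, 0.8641, 0.0584]

[0.4651, 0.8641, 0.0584]


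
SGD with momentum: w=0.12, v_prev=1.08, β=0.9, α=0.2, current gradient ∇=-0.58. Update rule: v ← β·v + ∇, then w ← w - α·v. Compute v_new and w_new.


v_new = 0.9·1.08 - 0.58 = 0.972 - 0.58 = 0.392
w_new = 0.12 - 0.2·0.392 = 0.12 - 0.0784 = 0.0416

v_new=0.392, w_new=0.0416


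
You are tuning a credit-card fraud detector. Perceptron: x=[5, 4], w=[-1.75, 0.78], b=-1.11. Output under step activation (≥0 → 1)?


z = (5)·(-1.75) + (4)·(0.78) - 1.11
  = -6.74
step(z) = 0 (z<0)

0


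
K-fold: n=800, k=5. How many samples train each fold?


Fold size = 800/5 = 160
Training per fold = 800 - 160 = 640

640


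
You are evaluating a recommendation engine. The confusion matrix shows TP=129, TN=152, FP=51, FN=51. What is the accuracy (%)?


Accuracy = (TP+TN)/(TP+TN+FP+FN)
= (129+152)/(383)
= 281/383 = 73.37%

73.37%


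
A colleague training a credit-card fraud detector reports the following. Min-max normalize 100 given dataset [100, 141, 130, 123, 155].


min=100, max=155
(100-100)/(155-100) = 0/55 = 0.0

0.0


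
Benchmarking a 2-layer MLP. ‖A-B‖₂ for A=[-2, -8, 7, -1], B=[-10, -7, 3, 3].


d = √((-2+ 10)² + (-8+ 7)² + (7-3)² + (-1-3)²)
  = √(64 + 1 + 16 + 16)
  = √97 = 9.8489

9.8489


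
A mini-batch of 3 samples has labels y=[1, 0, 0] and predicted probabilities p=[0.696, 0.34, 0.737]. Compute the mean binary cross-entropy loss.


L[0] = -ln(0.696) = 0.3624
L[1] = -ln(1-0.34) = -ln(0.66) = 0.4155
L[2] = -ln(1-0.737) = -ln(0.263) = 1.3356
mean = (0.3624 + 0.4155 + 1.3356)/3 = 0.7045

0.7045


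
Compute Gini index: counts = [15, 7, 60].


Probabilities: [15/82, 7/82, 60/82] ≈ [0.1829, 0.0854, 0.7317]
Σpᵢ² = (225 + 49 + 3600)/82² = 3874/6724
Gini = 1 - Σpᵢ² = 1 - 3874/6724 = 0.4239

0.4239


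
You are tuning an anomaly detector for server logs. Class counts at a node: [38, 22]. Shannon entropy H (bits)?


Probabilities: [38/60, 22/60] ≈ [0.6333, 0.3667]
H = -((38/60)·log₂(38/60) + (22/60)·log₂(22/60))
  = 0.9481 bits

0.9481 bits


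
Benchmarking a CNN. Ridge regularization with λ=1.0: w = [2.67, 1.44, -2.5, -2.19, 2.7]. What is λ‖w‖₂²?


‖w‖₂² = (2.67)² + (1.44)² + (-2.5)² + (-2.19)² + (2.7)²
     = 7.1289 + 2.0736 + 6.25 + 4.7961 + 7.29
     = 27.5386
λ·‖w‖₂² = 1.0·27.5386 = 27.5386

27.5386


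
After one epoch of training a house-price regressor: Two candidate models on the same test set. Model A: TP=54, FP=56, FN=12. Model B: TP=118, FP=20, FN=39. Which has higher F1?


Model A: P=54/110=0.4909, R=54/66=0.8182, F1=2PR/(P+R)=2TP/(2TP+FP+FN)=108/176=0.6136
Model B: P=118/138=0.8551, R=118/157=0.7516, F1=2PR/(P+R)=2TP/(2TP+FP+FN)=236/295=0.8
0.6136 < 0.8 → Model B

Model B


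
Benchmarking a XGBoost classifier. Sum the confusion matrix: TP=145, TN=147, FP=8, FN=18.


Total = TP + TN + FP + FN
= 145 + 147 + 8 + 18
= 318
(Predicted positive: 153, predicted negative: 165)

318


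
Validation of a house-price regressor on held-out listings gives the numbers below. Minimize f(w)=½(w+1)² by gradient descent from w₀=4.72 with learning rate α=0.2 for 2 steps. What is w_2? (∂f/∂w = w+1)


step 1: grad = 4.72+1 = 5.72; w = 4.72 - 0.2·(5.72) = 3.576
step 2: grad = 3.576+1 = 4.576; w = 3.576 - 0.2·(4.576) = 2.6608

2.6608


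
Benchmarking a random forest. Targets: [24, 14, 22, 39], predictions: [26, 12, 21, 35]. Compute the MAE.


Absolute errors: |24-26|=2, |14-12|=2, |22-21|=1, |39-35|=4
Sum = 9
MAE = 9/4 = 9/4

9/4


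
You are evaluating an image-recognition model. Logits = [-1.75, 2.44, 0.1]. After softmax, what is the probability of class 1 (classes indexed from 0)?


Exponentials: e^-1.75=0.1738, e^2.44=11.473, e^0.1=1.1052
Sum = 12.752
Softmax = [0.0136, 0.8997, 0.0867]
p[1] = 11.473/12.752 = 0.8997

0.8997


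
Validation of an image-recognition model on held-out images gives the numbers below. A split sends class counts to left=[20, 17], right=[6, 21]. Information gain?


Parent = [26, 38], H_parent = 0.9745
H_left = 0.9953 (n=37), H_right = 0.7642 (n=27)
H_children = (37/64)·0.9953 + (27/64)·0.7642 = 0.8978
IG = 0.9745 - 0.8978 = 0.0767

0.0767


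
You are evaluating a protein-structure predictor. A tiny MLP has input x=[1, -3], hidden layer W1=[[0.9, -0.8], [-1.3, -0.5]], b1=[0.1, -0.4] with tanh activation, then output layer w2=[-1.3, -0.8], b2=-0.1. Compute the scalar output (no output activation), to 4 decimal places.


z1[0] = (0.9)·(1) + (-0.8)·(-3) + 0.1 = 3.4
z1[1] = (-1.3)·(1) + (-0.5)·(-3) - 0.4 = -0.2
h = tanh(z1) = [0.9978, -0.1974]
output = (-1.3)·(0.9978) + (-0.8)·(-0.1974) - 0.1 = -1.2392

-1.2392


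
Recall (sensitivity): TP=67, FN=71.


Recall = TP/(TP+FN)
= 67/(67+71)
= 67/138 = 48.55%

48.55%


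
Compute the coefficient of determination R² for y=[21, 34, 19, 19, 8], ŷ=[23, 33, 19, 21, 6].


ȳ = 20.2
SS_res = Σ(y-ŷ)² = 13
SS_tot = Σ(y-ȳ)² = 342.8
R² = 1 - SS_res/SS_tot = 1 - 0.0379 = 0.9621

0.9621


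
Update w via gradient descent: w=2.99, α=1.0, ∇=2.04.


w_new = w - α·∇
= 2.99 - 1.0·2.04
= 2.99 - 2.04
= 0.95

0.95


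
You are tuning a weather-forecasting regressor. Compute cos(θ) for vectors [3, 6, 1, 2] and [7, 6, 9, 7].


A·B = 3·7 + 6·6 + 1·9 + 2·7 = 80
‖A‖ = √50 = 7.0711, ‖B‖ = √215 = 14.6629
cos = 80/(√50·√215) = 80/√10750 = 0.7716

0.7716


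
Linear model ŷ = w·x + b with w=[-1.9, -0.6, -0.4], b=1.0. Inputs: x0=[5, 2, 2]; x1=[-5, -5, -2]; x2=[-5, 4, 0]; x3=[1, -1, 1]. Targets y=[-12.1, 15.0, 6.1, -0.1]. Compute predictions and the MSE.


ŷ0 = (-1.9)·(5) + (-0.6)·(2) + (-0.4)·(2) + 1.0 = -10.5
ŷ1 = (-1.9)·(-5) + (-0.6)·(-5) + (-0.4)·(-2) + 1.0 = 14.3
ŷ2 = (-1.9)·(-5) + (-0.6)·(4) + (-0.4)·(0) + 1.0 = 8.1
ŷ3 = (-1.9)·(1) + (-0.6)·(-1) + (-0.4)·(1) + 1.0 = -0.7
errors² = [2.56, 0.49, 4.0, 0.36]
MSE = 7.4100/4 = 1.8525

1.8525


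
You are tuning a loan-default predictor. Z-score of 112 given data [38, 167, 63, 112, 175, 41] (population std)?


μ = 99.3333, σ = 56.1981
z = (112 - 99.3333)/56.1981 = 0.2254

0.2254


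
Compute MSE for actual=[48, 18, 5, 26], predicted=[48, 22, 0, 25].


Squared errors: (48-48)²=0, (18-22)²=16, (5-0)²=25, (26-25)²=1
Sum = 42
MSE = 42/4 = 21/2

21/2


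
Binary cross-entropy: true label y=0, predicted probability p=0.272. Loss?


BCE = -[y·ln(p) + (1-y)·ln(1-p)]
= -0 - 1·ln(1-0.272)
= -ln(0.728) = 0.3175

0.3175


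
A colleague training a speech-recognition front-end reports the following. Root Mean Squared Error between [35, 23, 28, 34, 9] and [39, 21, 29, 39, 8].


MSE = 47/5 = 9.4
RMSE = √(47/5) = 3.0659

3.0659


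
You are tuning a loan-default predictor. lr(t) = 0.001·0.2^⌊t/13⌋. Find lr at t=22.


n_drops = ⌊22/13⌋ = 1
lr = 0.001·0.2^1 = 0.001·0.2 = 0.0002

0.0002


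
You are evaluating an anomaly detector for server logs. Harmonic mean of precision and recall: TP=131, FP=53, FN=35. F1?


Precision = 131/184 = 0.712
Recall = 131/166 = 0.7892
F1 = 2·P·R/(P+R) = 2·TP/(2·TP+FP+FN) = 262/(262+53+35) = 262/350 = 0.7486

0.7486


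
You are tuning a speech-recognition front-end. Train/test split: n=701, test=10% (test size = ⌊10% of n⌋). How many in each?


Test = ⌊701·10/100⌋ = 70
Train = 701 - 70 = 631

Train: 631, Test: 70


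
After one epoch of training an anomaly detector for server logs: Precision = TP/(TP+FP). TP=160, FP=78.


Precision = TP/(TP+FP)
= 160/(160+78)
= 160/238 = 67.23%

67.23%


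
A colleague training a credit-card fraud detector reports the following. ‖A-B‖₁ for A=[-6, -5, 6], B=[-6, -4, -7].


d = |-6+ 6| + |-5+ 4| + |6+ 7|
  = 0 + 1 + 13
  = 14

14


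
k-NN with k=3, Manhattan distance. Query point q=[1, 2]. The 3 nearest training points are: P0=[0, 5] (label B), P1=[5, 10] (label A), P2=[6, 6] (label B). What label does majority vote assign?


d(q,P0) = 4  (label B)
d(q,P1) = 12  (label A)
d(q,P2) = 9  (label B)
Votes: A=1, B=2
Majority → B

B


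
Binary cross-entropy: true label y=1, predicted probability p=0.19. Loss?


BCE = -[y·ln(p) + (1-y)·ln(1-p)]
= -1·ln(0.19) - 0
= -ln(0.19) = 1.6607

1.6607


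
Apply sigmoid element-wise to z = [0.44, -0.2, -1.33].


σ(0.44) = 1/(1+e^-0.44) = 0.6083
σ(-0.2) = 1/(1+e^0.2) = 0.4502
σ(-1.33) = 1/(1+e^1.33) = 0.2092
result = [0.6083, 0.4502, 0.2092]

[0.6083, 0.4502, 0.2092]


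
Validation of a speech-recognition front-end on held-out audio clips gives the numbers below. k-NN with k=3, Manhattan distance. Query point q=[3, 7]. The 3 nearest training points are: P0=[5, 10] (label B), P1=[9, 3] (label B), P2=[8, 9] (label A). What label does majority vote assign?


d(q,P0) = 5  (label B)
d(q,P1) = 10  (label B)
d(q,P2) = 7  (label A)
Votes: A=1, B=2
Majority → B

B


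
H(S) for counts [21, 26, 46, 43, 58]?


Probabilities: [21/194, 26/194, 46/194, 43/194, 58/194] ≈ [0.1082, 0.134, 0.2371, 0.2216, 0.299]
H = -((21/194)·log₂(21/194) + (26/194)·log₂(26/194) + (46/194)·log₂(46/194) + (43/194)·log₂(43/194) + (58/194)·log₂(58/194))
  = 2.2307 bits

2.2307 bits


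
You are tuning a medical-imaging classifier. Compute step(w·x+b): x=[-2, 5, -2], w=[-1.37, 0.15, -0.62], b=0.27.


z = (-2)·(-1.37) + (5)·(0.15) + (-2)·(-0.62) + 0.27
  = 5.0
step(z) = 1 (z≥0)

1


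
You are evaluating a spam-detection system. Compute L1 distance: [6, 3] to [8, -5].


d = |6-8| + |3+ 5|
  = 2 + 8
  = 10

10


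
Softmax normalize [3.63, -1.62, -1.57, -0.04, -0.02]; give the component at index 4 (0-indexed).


Exponentials: e^3.63=37.7128, e^-1.62=0.1979, e^-1.57=0.208, e^-0.04=0.9608, e^-0.02=0.9802
Sum = 40.0597
Softmax = [0.9414, 0.0049, 0.0052, 0.024, 0.0245]
p[4] = 0.9802/40.0597 = 0.0245

0.0245


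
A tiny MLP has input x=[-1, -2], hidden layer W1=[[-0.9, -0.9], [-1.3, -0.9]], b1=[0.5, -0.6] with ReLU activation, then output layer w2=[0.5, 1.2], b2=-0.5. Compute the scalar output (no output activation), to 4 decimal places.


z1[0] = (-0.9)·(-1) + (-0.9)·(-2) + 0.5 = 3.2
z1[1] = (-1.3)·(-1) + (-0.9)·(-2) - 0.6 = 2.5
h = ReLU(z1) = [3.2, 2.5]
output = (0.5)·(3.2) + (1.2)·(2.5) - 0.5 = 4.1

4.1


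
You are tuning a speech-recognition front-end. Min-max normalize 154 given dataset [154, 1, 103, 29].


min=1, max=154
(154-1)/(154-1) = 153/153 = 1.0

1.0


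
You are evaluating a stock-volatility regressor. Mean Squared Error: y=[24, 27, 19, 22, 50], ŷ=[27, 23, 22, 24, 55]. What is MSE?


Squared errors: (24-27)²=9, (27-23)²=16, (19-22)²=9, (22-24)²=4, (50-55)²=25
Sum = 63
MSE = 63/5 = 63/5

63/5


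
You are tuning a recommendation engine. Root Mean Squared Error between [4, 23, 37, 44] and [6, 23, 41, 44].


MSE = 20/4 = 5
RMSE = √(20/4) = 2.2361

2.2361


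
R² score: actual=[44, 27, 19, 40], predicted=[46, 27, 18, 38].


ȳ = 32.5
SS_res = Σ(y-ŷ)² = 9
SS_tot = Σ(y-ȳ)² = 401
R² = 1 - SS_res/SS_tot = 1 - 0.0224 = 0.9776

0.9776


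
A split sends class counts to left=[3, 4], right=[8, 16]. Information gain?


Parent = [11, 20], H_parent = 0.9383
H_left = 0.9852 (n=7), H_right = 0.9183 (n=24)
H_children = (7/31)·0.9852 + (24/31)·0.9183 = 0.9334
IG = 0.9383 - 0.9334 = 0.0049

0.0049


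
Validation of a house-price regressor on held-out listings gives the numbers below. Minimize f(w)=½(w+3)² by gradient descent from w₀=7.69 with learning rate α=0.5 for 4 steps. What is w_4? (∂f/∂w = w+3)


step 1: grad = 7.69+3 = 10.69; w = 7.69 - 0.5·(10.69) = 2.345
step 2: grad = 2.345+3 = 5.345; w = 2.345 - 0.5·(5.345) = -0.3275
step 3: grad = -0.3275+3 = 2.6725; w = -0.3275 - 0.5·(2.6725) = -1.66375
step 4: grad = -1.66375+3 = 1.33625; w = -1.66375 - 0.5·(1.33625) = -2.331875

-2.331875


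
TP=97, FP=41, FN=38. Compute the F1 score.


Precision = 97/138 = 0.7029
Recall = 97/135 = 0.7185
F1 = 2·P·R/(P+R) = 2·TP/(2·TP+FP+FN) = 194/(194+41+38) = 194/273 = 0.7106

0.7106


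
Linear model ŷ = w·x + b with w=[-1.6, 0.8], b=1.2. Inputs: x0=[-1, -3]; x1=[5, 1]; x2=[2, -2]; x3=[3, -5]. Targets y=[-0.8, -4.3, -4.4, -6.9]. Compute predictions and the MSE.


ŷ0 = (-1.6)·(-1) + (0.8)·(-3) + 1.2 = 0.4
ŷ1 = (-1.6)·(5) + (0.8)·(1) + 1.2 = -6.0
ŷ2 = (-1.6)·(2) + (0.8)·(-2) + 1.2 = -3.6
ŷ3 = (-1.6)·(3) + (0.8)·(-5) + 1.2 = -7.6
errors² = [1.44, 2.89, 0.64, 0.49]
MSE = 5.4600/4 = 1.365

1.365


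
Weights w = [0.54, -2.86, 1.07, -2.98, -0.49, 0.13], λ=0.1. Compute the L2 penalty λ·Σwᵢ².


‖w‖₂² = (0.54)² + (-2.86)² + (1.07)² + (-2.98)² + (-0.49)² + (0.13)²
     = 0.2916 + 8.1796 + 1.1449 + 8.8804 + 0.2401 + 0.0169
     = 18.7535
λ·‖w‖₂² = 0.1·18.7535 = 1.87535

1.87535


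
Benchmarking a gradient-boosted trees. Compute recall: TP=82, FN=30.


Recall = TP/(TP+FN)
= 82/(82+30)
= 82/112 = 73.21%

73.21%


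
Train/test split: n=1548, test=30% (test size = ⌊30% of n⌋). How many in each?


Test = ⌊1548·30/100⌋ = 464
Train = 1548 - 464 = 1084

Train: 1084, Test: 464


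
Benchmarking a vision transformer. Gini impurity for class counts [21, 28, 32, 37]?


Probabilities: [21/118, 28/118, 32/118, 37/118] ≈ [0.178, 0.2373, 0.2712, 0.3136]
Σpᵢ² = (441 + 784 + 1024 + 1369)/118² = 3618/13924
Gini = 1 - Σpᵢ² = 1 - 3618/13924 = 0.7402

0.7402


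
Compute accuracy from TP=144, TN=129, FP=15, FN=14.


Accuracy = (TP+TN)/(TP+TN+FP+FN)
= (144+129)/(302)
= 273/302 = 90.4%

90.4%


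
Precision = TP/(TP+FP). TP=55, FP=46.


Precision = TP/(TP+FP)
= 55/(55+46)
= 55/101 = 54.46%

54.46%


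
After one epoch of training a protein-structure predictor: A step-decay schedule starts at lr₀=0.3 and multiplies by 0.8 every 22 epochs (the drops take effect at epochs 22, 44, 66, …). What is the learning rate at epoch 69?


n_drops = ⌊69/22⌋ = 3
lr = 0.3·0.8^3 = 0.3·0.512 = 0.1536

0.1536


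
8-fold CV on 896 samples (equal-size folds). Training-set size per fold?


Fold size = 896/8 = 112
Training per fold = 896 - 112 = 784

784


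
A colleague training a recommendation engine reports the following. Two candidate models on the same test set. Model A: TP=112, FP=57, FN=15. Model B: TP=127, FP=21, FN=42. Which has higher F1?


Model A: P=112/169=0.6627, R=112/127=0.8819, F1=2PR/(P+R)=2TP/(2TP+FP+FN)=224/296=0.7568
Model B: P=127/148=0.8581, R=127/169=0.7515, F1=2PR/(P+R)=2TP/(2TP+FP+FN)=254/317=0.8013
0.7568 < 0.8013 → Model B

Model B


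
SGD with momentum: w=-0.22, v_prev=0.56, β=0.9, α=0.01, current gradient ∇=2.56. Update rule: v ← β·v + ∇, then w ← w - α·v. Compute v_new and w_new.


v_new = 0.9·0.56 + 2.56 = 0.504 + 2.56 = 3.064
w_new = -0.22 - 0.01·3.064 = -0.22 - 0.03064 = -0.25064

v_new=3.064, w_new=-0.25064


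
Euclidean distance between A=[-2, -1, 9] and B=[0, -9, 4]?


d = √((-2-0)² + (-1+ 9)² + (9-4)²)
  = √(4 + 64 + 25)
  = √93 = 9.6437

9.6437


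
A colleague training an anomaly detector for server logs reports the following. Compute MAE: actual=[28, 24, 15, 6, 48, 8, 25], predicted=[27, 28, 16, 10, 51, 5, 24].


Absolute errors: |28-27|=1, |24-28|=4, |15-16|=1, |6-10|=4, |48-51|=3, |8-5|=3, |25-24|=1
Sum = 17
MAE = 17/7 = 17/7

17/7


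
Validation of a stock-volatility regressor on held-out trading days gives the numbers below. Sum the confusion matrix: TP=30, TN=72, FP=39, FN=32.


Total = TP + TN + FP + FN
= 30 + 72 + 39 + 32
= 173
(Predicted positive: 69, predicted negative: 104)

173


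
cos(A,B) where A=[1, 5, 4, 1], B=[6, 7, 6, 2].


A·B = 1·6 + 5·7 + 4·6 + 1·2 = 67
‖A‖ = √43 = 6.5574, ‖B‖ = √125 = 11.1803
cos = 67/(√43·√125) = 67/√5375 = 0.9139

0.9139


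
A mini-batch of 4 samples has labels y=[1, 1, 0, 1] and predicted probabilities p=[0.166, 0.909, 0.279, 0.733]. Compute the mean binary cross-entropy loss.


L[0] = -ln(0.166) = 1.7958
L[1] = -ln(0.909) = 0.0954
L[2] = -ln(1-0.279) = -ln(0.721) = 0.3271
L[3] = -ln(0.733) = 0.3106
mean = (1.7958 + 0.0954 + 0.3271 + 0.3106)/4 = 0.6322

0.6322


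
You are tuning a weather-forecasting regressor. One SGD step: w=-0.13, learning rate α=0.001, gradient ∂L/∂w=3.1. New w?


w_new = w - α·∇
= -0.13 - 0.001·3.1
= -0.13 - 0.0031
= -0.1331

-0.1331


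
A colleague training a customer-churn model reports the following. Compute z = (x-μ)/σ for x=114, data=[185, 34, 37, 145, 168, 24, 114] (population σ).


μ = 101, σ = 63.4305
z = (114 - 101)/63.4305 = 0.2049

0.2049


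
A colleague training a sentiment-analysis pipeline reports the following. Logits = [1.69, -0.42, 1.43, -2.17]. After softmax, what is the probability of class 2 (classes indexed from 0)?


Exponentials: e^1.69=5.4195, e^-0.42=0.657, e^1.43=4.1787, e^-2.17=0.1142
Sum = 10.3694
Softmax = [0.5226, 0.0634, 0.403, 0.011]
p[2] = 4.1787/10.3694 = 0.403

0.403


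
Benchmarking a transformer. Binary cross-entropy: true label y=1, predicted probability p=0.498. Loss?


BCE = -[y·ln(p) + (1-y)·ln(1-p)]
= -1·ln(0.498) - 0
= -ln(0.498) = 0.6972

0.6972


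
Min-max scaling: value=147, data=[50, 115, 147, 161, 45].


min=45, max=161
(147-45)/(161-45) = 102/116 = 0.8793

0.8793


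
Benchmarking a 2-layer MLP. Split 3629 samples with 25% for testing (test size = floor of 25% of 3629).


Test = ⌊3629·25/100⌋ = 907
Train = 3629 - 907 = 2722

Train: 2722, Test: 907


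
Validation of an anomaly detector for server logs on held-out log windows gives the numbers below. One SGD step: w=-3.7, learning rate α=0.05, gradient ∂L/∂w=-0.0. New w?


w_new = w - α·∇
= -3.7 - 0.05·-0.0
= -3.7 - 0
= -3.7

-3.7


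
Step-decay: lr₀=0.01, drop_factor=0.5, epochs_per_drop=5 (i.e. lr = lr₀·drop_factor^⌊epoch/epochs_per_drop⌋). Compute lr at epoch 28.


n_drops = ⌊28/5⌋ = 5
lr = 0.01·0.5^5 = 0.01·0.03125 = 0.0003125

0.0003125


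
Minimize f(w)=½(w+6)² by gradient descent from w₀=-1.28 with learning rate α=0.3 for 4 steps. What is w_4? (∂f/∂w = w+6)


step 1: grad = -1.28+6 = 4.72; w = -1.28 - 0.3·(4.72) = -2.696
step 2: grad = -2.696+6 = 3.304; w = -2.696 - 0.3·(3.304) = -3.6872
step 3: grad = -3.6872+6 = 2.3128; w = -3.6872 - 0.3·(2.3128) = -4.38104
step 4: grad = -4.38104+6 = 1.61896; w = -4.38104 - 0.3·(1.61896) = -4.866728

-4.866728


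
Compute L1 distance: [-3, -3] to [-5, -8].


d = |-3+ 5| + |-3+ 8|
  = 2 + 5
  = 7

7


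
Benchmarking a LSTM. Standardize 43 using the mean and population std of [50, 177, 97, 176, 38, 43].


μ = 96.8333, σ = 59.5075
z = (43 - 96.8333)/59.5075 = -0.9046

-0.9046


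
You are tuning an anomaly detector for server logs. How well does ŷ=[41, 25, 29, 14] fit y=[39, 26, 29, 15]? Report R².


ȳ = 27.25
SS_res = Σ(y-ŷ)² = 6
SS_tot = Σ(y-ȳ)² = 292.75
R² = 1 - SS_res/SS_tot = 1 - 0.0205 = 0.9795

0.9795


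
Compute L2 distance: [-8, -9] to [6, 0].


d = √((-8-6)² + (-9-0)²)
  = √(196 + 81)
  = √277 = 16.6433

16.6433


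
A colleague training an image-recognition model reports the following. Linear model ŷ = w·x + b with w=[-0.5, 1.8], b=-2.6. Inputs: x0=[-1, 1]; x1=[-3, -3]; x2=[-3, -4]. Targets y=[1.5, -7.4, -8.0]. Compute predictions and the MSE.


ŷ0 = (-0.5)·(-1) + (1.8)·(1) - 2.6 = -0.3
ŷ1 = (-0.5)·(-3) + (1.8)·(-3) - 2.6 = -6.5
ŷ2 = (-0.5)·(-3) + (1.8)·(-4) - 2.6 = -8.3
errors² = [3.24, 0.81, 0.09]
MSE = 4.1400/3 = 1.38

1.38


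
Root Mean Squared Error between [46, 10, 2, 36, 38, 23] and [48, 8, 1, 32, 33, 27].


MSE = 66/6 = 11
RMSE = √(66/6) = 3.3166

3.3166


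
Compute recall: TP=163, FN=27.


Recall = TP/(TP+FN)
= 163/(163+27)
= 163/190 = 85.79%

85.79%


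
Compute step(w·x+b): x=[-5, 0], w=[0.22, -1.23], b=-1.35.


z = (-5)·(0.22) + (0)·(-1.23) - 1.35
  = -2.45
step(z) = 0 (z<0)

0


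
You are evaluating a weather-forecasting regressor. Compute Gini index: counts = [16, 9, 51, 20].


Probabilities: [16/96, 9/96, 51/96, 20/96] ≈ [0.1667, 0.0938, 0.5312, 0.2083]
Σpᵢ² = (256 + 81 + 2601 + 400)/96² = 3338/9216
Gini = 1 - Σpᵢ² = 1 - 3338/9216 = 0.6378

0.6378


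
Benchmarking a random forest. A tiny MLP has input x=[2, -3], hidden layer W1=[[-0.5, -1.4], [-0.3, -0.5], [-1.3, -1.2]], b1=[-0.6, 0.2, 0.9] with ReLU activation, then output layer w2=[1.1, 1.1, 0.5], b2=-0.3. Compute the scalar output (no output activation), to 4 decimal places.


z1[0] = (-0.5)·(2) + (-1.4)·(-3) - 0.6 = 2.6
z1[1] = (-0.3)·(2) + (-0.5)·(-3) + 0.2 = 1.1
z1[2] = (-1.3)·(2) + (-1.2)·(-3) + 0.9 = 1.9
h = ReLU(z1) = [2.6, 1.1, 1.9]
output = (1.1)·(2.6) + (1.1)·(1.1) + (0.5)·(1.9) - 0.3 = 4.72

4.72


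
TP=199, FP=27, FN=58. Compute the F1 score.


Precision = 199/226 = 0.8805
Recall = 199/257 = 0.7743
F1 = 2·P·R/(P+R) = 2·TP/(2·TP+FP+FN) = 398/(398+27+58) = 398/483 = 0.824

0.824


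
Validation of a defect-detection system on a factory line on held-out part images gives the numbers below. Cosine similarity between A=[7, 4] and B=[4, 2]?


A·B = 7·4 + 4·2 = 36
‖A‖ = √65 = 8.0623, ‖B‖ = √20 = 4.4721
cos = 36/(√65·√20) = 36/√1300 = 0.9985

0.9985


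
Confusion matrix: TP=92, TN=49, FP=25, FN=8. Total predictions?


Total = TP + TN + FP + FN
= 92 + 49 + 25 + 8
= 174
(Predicted positive: 117, predicted negative: 57)

174


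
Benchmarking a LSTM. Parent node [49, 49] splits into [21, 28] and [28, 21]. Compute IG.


Parent = [49, 49], H_parent = 1
H_left = 0.9852 (n=49), H_right = 0.9852 (n=49)
H_children = (49/98)·0.9852 + (49/98)·0.9852 = 0.9852
IG = 1 - 0.9852 = 0.0148

0.0148


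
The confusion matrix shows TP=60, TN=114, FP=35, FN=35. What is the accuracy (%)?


Accuracy = (TP+TN)/(TP+TN+FP+FN)
= (60+114)/(244)
= 174/244 = 71.31%

71.31%


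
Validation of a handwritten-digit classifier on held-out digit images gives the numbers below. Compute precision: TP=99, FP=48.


Precision = TP/(TP+FP)
= 99/(99+48)
= 99/147 = 67.35%

67.35%


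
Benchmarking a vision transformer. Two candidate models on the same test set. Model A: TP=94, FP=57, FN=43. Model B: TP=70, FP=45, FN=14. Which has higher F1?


Model A: P=94/151=0.6225, R=94/137=0.6861, F1=2PR/(P+R)=2TP/(2TP+FP+FN)=188/288=0.6528
Model B: P=70/115=0.6087, R=70/84=0.8333, F1=2PR/(P+R)=2TP/(2TP+FP+FN)=140/199=0.7035
0.6528 < 0.7035 → Model B

Model B


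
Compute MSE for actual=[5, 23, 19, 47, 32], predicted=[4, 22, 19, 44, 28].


Squared errors: (5-4)²=1, (23-22)²=1, (19-19)²=0, (47-44)²=9, (32-28)²=16
Sum = 27
MSE = 27/5 = 27/5

27/5


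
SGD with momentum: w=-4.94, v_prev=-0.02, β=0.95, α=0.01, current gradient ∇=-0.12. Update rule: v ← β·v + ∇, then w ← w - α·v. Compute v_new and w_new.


v_new = 0.95·-0.02 - 0.12 = -0.019 - 0.12 = -0.139
w_new = -4.94 - 0.01·-0.139 = -4.94 + 0.00139 = -4.93861

v_new=-0.139, w_new=-4.93861


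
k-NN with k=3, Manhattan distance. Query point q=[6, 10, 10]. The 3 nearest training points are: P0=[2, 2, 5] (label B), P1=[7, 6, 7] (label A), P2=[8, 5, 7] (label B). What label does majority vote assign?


d(q,P0) = 17  (label B)
d(q,P1) = 8  (label A)
d(q,P2) = 10  (label B)
Votes: A=1, B=2
Majority → B

B


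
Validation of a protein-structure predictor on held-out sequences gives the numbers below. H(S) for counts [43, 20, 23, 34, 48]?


Probabilities: [43/168, 20/168, 23/168, 34/168, 48/168] ≈ [0.256, 0.119, 0.1369, 0.2024, 0.2857]
H = -((43/168)·log₂(43/168) + (20/168)·log₂(20/168) + (23/168)·log₂(23/168) + (34/168)·log₂(34/168) + (48/168)·log₂(48/168))
  = 2.2443 bits

2.2443 bits


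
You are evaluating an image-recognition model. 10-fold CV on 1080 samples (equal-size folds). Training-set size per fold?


Fold size = 1080/10 = 108
Training per fold = 1080 - 108 = 972

972


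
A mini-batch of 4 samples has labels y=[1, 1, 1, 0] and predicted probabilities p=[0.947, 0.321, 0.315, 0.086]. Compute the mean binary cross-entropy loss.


L[0] = -ln(0.947) = 0.0545
L[1] = -ln(0.321) = 1.1363
L[2] = -ln(0.315) = 1.1552
L[3] = -ln(1-0.086) = -ln(0.914) = 0.0899
mean = (0.0545 + 1.1363 + 1.1552 + 0.0899)/4 = 0.609

0.609


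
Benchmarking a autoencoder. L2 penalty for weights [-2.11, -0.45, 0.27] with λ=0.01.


‖w‖₂² = (-2.11)² + (-0.45)² + (0.27)²
     = 4.4521 + 0.2025 + 0.0729
     = 4.7275
λ·‖w‖₂² = 0.01·4.7275 = 0.047275

0.047275


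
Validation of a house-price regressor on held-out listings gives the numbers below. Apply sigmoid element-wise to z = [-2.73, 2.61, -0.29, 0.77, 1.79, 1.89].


σ(-2.73) = 1/(1+e^2.73) = 0.0612
σ(2.61) = 1/(1+e^-2.61) = 0.9315
σ(-0.29) = 1/(1+e^0.29) = 0.428
σ(0.77) = 1/(1+e^-0.77) = 0.6835
σ(1.79) = 1/(1+e^-1.79) = 0.8569
σ(1.89) = 1/(1+e^-1.89) = 0.8688
result = [0.0612, 0.9315, 0.428, 0.6835, 0.8569, 0.8688]

[0.0612, 0.9315, 0.428, 0.6835, 0.8569, 0.8688]


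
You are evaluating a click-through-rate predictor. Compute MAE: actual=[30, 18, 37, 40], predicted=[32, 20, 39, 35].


Absolute errors: |30-32|=2, |18-20|=2, |37-39|=2, |40-35|=5
Sum = 11
MAE = 11/4 = 11/4

11/4


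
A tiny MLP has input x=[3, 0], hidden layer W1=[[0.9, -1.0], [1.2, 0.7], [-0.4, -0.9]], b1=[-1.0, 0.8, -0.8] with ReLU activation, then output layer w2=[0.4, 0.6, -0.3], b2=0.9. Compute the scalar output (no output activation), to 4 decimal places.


z1[0] = (0.9)·(3) + (-1.0)·(0) - 1.0 = 1.7
z1[1] = (1.2)·(3) + (0.7)·(0) + 0.8 = 4.4
z1[2] = (-0.4)·(3) + (-0.9)·(0) - 0.8 = -2.0
h = ReLU(z1) = [1.7, 4.4, 0.0]
output = (0.4)·(1.7) + (0.6)·(4.4) + (-0.3)·(0.0) + 0.9 = 4.22

4.22


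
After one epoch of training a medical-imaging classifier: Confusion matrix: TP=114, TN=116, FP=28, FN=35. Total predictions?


Total = TP + TN + FP + FN
= 114 + 116 + 28 + 35
= 293
(Predicted positive: 142, predicted negative: 151)

293


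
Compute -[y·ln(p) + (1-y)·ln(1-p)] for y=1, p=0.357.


BCE = -[y·ln(p) + (1-y)·ln(1-p)]
= -1·ln(0.357) - 0
= -ln(0.357) = 1.03

1.03


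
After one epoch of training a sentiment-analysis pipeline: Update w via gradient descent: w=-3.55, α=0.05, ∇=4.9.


w_new = w - α·∇
= -3.55 - 0.05·4.9
= -3.55 - 0.245
= -3.795

-3.795


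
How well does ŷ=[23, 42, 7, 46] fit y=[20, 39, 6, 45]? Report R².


ȳ = 27.5
SS_res = Σ(y-ŷ)² = 20
SS_tot = Σ(y-ȳ)² = 957
R² = 1 - SS_res/SS_tot = 1 - 0.0209 = 0.9791

0.9791


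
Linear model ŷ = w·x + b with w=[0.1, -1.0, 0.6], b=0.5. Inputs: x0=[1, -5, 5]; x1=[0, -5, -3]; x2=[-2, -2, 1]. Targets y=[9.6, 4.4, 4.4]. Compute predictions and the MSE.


ŷ0 = (0.1)·(1) + (-1.0)·(-5) + (0.6)·(5) + 0.5 = 8.6
ŷ1 = (0.1)·(0) + (-1.0)·(-5) + (0.6)·(-3) + 0.5 = 3.7
ŷ2 = (0.1)·(-2) + (-1.0)·(-2) + (0.6)·(1) + 0.5 = 2.9
errors² = [1.0, 0.49, 2.25]
MSE = 3.7400/3 = 1.2467

1.2467


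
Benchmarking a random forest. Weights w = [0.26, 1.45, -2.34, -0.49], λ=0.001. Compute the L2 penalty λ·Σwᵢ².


‖w‖₂² = (0.26)² + (1.45)² + (-2.34)² + (-0.49)²
     = 0.0676 + 2.1025 + 5.4756 + 0.2401
     = 7.8858
λ·‖w‖₂² = 0.001·7.8858 = 0.007886

0.007886


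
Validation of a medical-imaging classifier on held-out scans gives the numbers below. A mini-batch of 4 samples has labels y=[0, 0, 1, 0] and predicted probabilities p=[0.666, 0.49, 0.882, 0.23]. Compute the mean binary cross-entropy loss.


L[0] = -ln(1-0.666) = -ln(0.334) = 1.0966
L[1] = -ln(1-0.49) = -ln(0.51) = 0.6733
L[2] = -ln(0.882) = 0.1256
L[3] = -ln(1-0.23) = -ln(0.77) = 0.2614
mean = (1.0966 + 0.6733 + 0.1256 + 0.2614)/4 = 0.5392

0.5392


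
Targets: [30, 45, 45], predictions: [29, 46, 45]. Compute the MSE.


Squared errors: (30-29)²=1, (45-46)²=1, (45-45)²=0
Sum = 2
MSE = 2/3 = 2/3

2/3


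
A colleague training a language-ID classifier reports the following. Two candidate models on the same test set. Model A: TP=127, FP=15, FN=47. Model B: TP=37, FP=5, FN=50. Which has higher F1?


Model A: P=127/142=0.8944, R=127/174=0.7299, F1=2PR/(P+R)=2TP/(2TP+FP+FN)=254/316=0.8038
Model B: P=37/42=0.881, R=37/87=0.4253, F1=2PR/(P+R)=2TP/(2TP+FP+FN)=74/129=0.5736
0.8038 > 0.5736 → Model A

Model A


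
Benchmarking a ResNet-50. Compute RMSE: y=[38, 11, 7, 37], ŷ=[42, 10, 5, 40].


MSE = 30/4 = 7.5
RMSE = √(30/4) = 2.7386

2.7386


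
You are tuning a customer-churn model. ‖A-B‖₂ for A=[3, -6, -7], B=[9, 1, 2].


d = √((3-9)² + (-6-1)² + (-7-2)²)
  = √(36 + 49 + 81)
  = √166 = 12.8841

12.8841


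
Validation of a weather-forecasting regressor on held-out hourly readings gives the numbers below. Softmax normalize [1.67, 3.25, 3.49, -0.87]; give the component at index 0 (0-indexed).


Exponentials: e^1.67=5.3122, e^3.25=25.7903, e^3.49=32.7859, e^-0.87=0.419
Sum = 64.3074
Softmax = [0.0826, 0.401, 0.5098, 0.0065]
p[0] = 5.3122/64.3074 = 0.0826

0.0826


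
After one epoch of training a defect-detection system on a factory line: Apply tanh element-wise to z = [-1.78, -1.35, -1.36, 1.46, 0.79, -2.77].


tanh(-1.78) = -0.9447
tanh(-1.35) = -0.8741
tanh(-1.36) = -0.8764
tanh(1.46) = 0.8977
tanh(0.79) = 0.6584
tanh(-2.77) = -0.9922
result = [-0.9447, -0.8741, -0.8764, 0.8977, 0.6584, -0.9922]

[-0.9447, -0.8741, -0.8764, 0.8977, 0.6584, -0.9922]


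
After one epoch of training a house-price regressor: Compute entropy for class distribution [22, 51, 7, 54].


Probabilities: [22/134, 51/134, 7/134, 54/134] ≈ [0.1642, 0.3806, 0.0522, 0.403]
H = -((22/134)·log₂(22/134) + (51/134)·log₂(51/134) + (7/134)·log₂(7/134) + (54/134)·log₂(54/134))
  = 1.7092 bits

1.7092 bits


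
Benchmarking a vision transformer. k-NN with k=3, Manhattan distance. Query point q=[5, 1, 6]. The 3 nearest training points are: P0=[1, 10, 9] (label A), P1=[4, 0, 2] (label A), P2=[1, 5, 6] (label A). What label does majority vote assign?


d(q,P0) = 16  (label A)
d(q,P1) = 6  (label A)
d(q,P2) = 8  (label A)
Votes: A=3, B=0
Majority → A

A


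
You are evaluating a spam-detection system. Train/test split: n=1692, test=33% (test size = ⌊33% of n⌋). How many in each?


Test = ⌊1692·33/100⌋ = 558
Train = 1692 - 558 = 1134

Train: 1134, Test: 558


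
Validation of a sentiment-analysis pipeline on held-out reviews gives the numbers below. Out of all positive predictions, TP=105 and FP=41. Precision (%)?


Precision = TP/(TP+FP)
= 105/(105+41)
= 105/146 = 71.92%

71.92%


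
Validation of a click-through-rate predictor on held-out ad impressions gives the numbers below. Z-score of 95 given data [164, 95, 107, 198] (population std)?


μ = 141, σ = 41.9821
z = (95 - 141)/41.9821 = -1.0957

-1.0957


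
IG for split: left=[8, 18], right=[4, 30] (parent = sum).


Parent = [12, 48], H_parent = 0.7219
H_left = 0.8905 (n=26), H_right = 0.5226 (n=34)
H_children = (26/60)·0.8905 + (34/60)·0.5226 = 0.682
IG = 0.7219 - 0.682 = 0.0399

0.0399


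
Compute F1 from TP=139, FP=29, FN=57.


Precision = 139/168 = 0.8274
Recall = 139/196 = 0.7092
F1 = 2·P·R/(P+R) = 2·TP/(2·TP+FP+FN) = 278/(278+29+57) = 278/364 = 0.7637

0.7637


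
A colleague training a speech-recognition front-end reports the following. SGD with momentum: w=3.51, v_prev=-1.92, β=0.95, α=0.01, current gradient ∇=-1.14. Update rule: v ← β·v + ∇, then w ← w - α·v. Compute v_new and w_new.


v_new = 0.95·-1.92 - 1.14 = -1.824 - 1.14 = -2.964
w_new = 3.51 - 0.01·-2.964 = 3.51 + 0.02964 = 3.53964

v_new=-2.964, w_new=3.53964


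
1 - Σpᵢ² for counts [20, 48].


Probabilities: [20/68, 48/68] ≈ [0.2941, 0.7059]
Σpᵢ² = (400 + 2304)/68² = 2704/4624
Gini = 1 - Σpᵢ² = 1 - 2704/4624 = 0.4152

0.4152


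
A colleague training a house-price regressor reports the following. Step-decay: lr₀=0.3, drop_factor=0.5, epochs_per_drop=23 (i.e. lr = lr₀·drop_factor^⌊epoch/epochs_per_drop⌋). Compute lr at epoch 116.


n_drops = ⌊116/23⌋ = 5
lr = 0.3·0.5^5 = 0.3·0.03125 = 0.009375

0.009375


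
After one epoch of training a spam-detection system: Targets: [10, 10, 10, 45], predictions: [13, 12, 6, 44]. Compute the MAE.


Absolute errors: |10-13|=3, |10-12|=2, |10-6|=4, |45-44|=1
Sum = 10
MAE = 10/4 = 5/2

5/2


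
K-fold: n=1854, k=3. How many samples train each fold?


Fold size = 1854/3 = 618
Training per fold = 1854 - 618 = 1236

1236


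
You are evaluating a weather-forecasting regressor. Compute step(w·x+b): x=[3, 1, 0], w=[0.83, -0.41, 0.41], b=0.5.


z = (3)·(0.83) + (1)·(-0.41) + (0)·(0.41) + 0.5
  = 2.58
step(z) = 1 (z≥0)

1


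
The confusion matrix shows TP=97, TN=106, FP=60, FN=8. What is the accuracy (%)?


Accuracy = (TP+TN)/(TP+TN+FP+FN)
= (97+106)/(271)
= 203/271 = 74.91%

74.91%


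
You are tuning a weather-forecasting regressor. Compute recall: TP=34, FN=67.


Recall = TP/(TP+FN)
= 34/(34+67)
= 34/101 = 33.66%

33.66%


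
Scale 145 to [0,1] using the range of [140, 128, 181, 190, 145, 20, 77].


min=20, max=190
(145-20)/(190-20) = 125/170 = 0.7353

0.7353


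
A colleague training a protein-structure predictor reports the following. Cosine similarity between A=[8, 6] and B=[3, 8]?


A·B = 8·3 + 6·8 = 72
‖A‖ = √100 = 10, ‖B‖ = √73 = 8.544
cos = 72/(√100·√73) = 72/√7300 = 0.8427

0.8427


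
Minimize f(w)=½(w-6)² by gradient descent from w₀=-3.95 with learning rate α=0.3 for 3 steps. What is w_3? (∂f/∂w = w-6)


step 1: grad = -3.95-6 = -9.95; w = -3.95 - 0.3·(-9.95) = -0.965
step 2: grad = -0.965-6 = -6.965; w = -0.965 - 0.3·(-6.965) = 1.1245
step 3: grad = 1.1245-6 = -4.8755; w = 1.1245 - 0.3·(-4.8755) = 2.58715

2.58715


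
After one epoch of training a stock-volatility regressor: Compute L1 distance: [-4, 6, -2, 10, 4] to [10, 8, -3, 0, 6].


d = |-4-10| + |6-8| + |-2+ 3| + |10-0| + |4-6|
  = 14 + 2 + 1 + 10 + 2
  = 29

29


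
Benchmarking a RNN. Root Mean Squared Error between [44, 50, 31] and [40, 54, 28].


MSE = 41/3 = 13.6667
RMSE = √(41/3) = 3.6968

3.6968


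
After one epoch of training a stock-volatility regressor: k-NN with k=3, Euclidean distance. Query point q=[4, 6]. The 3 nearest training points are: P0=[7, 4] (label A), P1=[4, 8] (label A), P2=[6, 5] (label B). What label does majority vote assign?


d(q,P0) = 3.6056  (label A)
d(q,P1) = 2.0  (label A)
d(q,P2) = 2.2361  (label B)
Votes: A=2, B=1
Majority → A

A


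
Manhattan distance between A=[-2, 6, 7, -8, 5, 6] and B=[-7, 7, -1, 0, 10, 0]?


d = |-2+ 7| + |6-7| + |7+ 1| + |-8-0| + |5-10| + |6-0|
  = 5 + 1 + 8 + 8 + 5 + 6
  = 33

33


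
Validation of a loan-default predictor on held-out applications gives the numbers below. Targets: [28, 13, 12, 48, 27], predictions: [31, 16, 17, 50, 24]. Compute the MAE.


Absolute errors: |28-31|=3, |13-16|=3, |12-17|=5, |48-50|=2, |27-24|=3
Sum = 16
MAE = 16/5 = 16/5

16/5


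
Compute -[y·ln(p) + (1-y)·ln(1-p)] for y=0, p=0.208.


BCE = -[y·ln(p) + (1-y)·ln(1-p)]
= -0 - 1·ln(1-0.208)
= -ln(0.792) = 0.2332

0.2332


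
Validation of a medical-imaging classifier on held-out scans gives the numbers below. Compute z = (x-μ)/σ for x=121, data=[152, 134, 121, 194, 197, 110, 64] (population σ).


μ = 138.8571, σ = 43.7082
z = (121 - 138.8571)/43.7082 = -0.4086

-0.4086


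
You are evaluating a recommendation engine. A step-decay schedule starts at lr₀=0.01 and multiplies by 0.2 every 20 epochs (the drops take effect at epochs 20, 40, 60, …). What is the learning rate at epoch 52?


n_drops = ⌊52/20⌋ = 2
lr = 0.01·0.2^2 = 0.01·0.04 = 0.0004

0.0004


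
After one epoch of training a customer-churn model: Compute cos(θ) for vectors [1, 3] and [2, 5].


A·B = 1·2 + 3·5 = 17
‖A‖ = √10 = 3.1623, ‖B‖ = √29 = 5.3852
cos = 17/(√10·√29) = 17/√290 = 0.9983

0.9983
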